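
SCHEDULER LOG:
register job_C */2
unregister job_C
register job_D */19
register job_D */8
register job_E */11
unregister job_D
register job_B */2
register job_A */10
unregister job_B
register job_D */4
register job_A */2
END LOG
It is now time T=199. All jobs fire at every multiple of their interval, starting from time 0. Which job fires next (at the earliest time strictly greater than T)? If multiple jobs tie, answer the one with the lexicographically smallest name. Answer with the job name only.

Op 1: register job_C */2 -> active={job_C:*/2}
Op 2: unregister job_C -> active={}
Op 3: register job_D */19 -> active={job_D:*/19}
Op 4: register job_D */8 -> active={job_D:*/8}
Op 5: register job_E */11 -> active={job_D:*/8, job_E:*/11}
Op 6: unregister job_D -> active={job_E:*/11}
Op 7: register job_B */2 -> active={job_B:*/2, job_E:*/11}
Op 8: register job_A */10 -> active={job_A:*/10, job_B:*/2, job_E:*/11}
Op 9: unregister job_B -> active={job_A:*/10, job_E:*/11}
Op 10: register job_D */4 -> active={job_A:*/10, job_D:*/4, job_E:*/11}
Op 11: register job_A */2 -> active={job_A:*/2, job_D:*/4, job_E:*/11}
  job_A: interval 2, next fire after T=199 is 200
  job_D: interval 4, next fire after T=199 is 200
  job_E: interval 11, next fire after T=199 is 209
Earliest = 200, winner (lex tiebreak) = job_A

Answer: job_A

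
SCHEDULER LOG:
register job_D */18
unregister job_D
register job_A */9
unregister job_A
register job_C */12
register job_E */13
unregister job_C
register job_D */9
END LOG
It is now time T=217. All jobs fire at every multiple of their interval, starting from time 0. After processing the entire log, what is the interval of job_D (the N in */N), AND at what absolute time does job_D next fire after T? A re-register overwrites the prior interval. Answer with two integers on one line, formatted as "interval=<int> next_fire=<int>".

Answer: interval=9 next_fire=225

Derivation:
Op 1: register job_D */18 -> active={job_D:*/18}
Op 2: unregister job_D -> active={}
Op 3: register job_A */9 -> active={job_A:*/9}
Op 4: unregister job_A -> active={}
Op 5: register job_C */12 -> active={job_C:*/12}
Op 6: register job_E */13 -> active={job_C:*/12, job_E:*/13}
Op 7: unregister job_C -> active={job_E:*/13}
Op 8: register job_D */9 -> active={job_D:*/9, job_E:*/13}
Final interval of job_D = 9
Next fire of job_D after T=217: (217//9+1)*9 = 225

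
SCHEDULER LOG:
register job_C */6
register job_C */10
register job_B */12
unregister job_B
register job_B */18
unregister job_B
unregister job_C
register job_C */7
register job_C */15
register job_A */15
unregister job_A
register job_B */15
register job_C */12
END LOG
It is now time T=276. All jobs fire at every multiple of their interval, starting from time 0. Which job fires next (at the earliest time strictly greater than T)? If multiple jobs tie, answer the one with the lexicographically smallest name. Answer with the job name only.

Op 1: register job_C */6 -> active={job_C:*/6}
Op 2: register job_C */10 -> active={job_C:*/10}
Op 3: register job_B */12 -> active={job_B:*/12, job_C:*/10}
Op 4: unregister job_B -> active={job_C:*/10}
Op 5: register job_B */18 -> active={job_B:*/18, job_C:*/10}
Op 6: unregister job_B -> active={job_C:*/10}
Op 7: unregister job_C -> active={}
Op 8: register job_C */7 -> active={job_C:*/7}
Op 9: register job_C */15 -> active={job_C:*/15}
Op 10: register job_A */15 -> active={job_A:*/15, job_C:*/15}
Op 11: unregister job_A -> active={job_C:*/15}
Op 12: register job_B */15 -> active={job_B:*/15, job_C:*/15}
Op 13: register job_C */12 -> active={job_B:*/15, job_C:*/12}
  job_B: interval 15, next fire after T=276 is 285
  job_C: interval 12, next fire after T=276 is 288
Earliest = 285, winner (lex tiebreak) = job_B

Answer: job_B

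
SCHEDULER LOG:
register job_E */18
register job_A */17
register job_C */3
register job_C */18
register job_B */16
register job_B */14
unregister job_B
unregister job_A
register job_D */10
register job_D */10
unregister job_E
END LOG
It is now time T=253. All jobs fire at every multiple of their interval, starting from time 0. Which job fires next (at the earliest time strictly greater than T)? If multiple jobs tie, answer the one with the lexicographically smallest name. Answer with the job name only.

Op 1: register job_E */18 -> active={job_E:*/18}
Op 2: register job_A */17 -> active={job_A:*/17, job_E:*/18}
Op 3: register job_C */3 -> active={job_A:*/17, job_C:*/3, job_E:*/18}
Op 4: register job_C */18 -> active={job_A:*/17, job_C:*/18, job_E:*/18}
Op 5: register job_B */16 -> active={job_A:*/17, job_B:*/16, job_C:*/18, job_E:*/18}
Op 6: register job_B */14 -> active={job_A:*/17, job_B:*/14, job_C:*/18, job_E:*/18}
Op 7: unregister job_B -> active={job_A:*/17, job_C:*/18, job_E:*/18}
Op 8: unregister job_A -> active={job_C:*/18, job_E:*/18}
Op 9: register job_D */10 -> active={job_C:*/18, job_D:*/10, job_E:*/18}
Op 10: register job_D */10 -> active={job_C:*/18, job_D:*/10, job_E:*/18}
Op 11: unregister job_E -> active={job_C:*/18, job_D:*/10}
  job_C: interval 18, next fire after T=253 is 270
  job_D: interval 10, next fire after T=253 is 260
Earliest = 260, winner (lex tiebreak) = job_D

Answer: job_D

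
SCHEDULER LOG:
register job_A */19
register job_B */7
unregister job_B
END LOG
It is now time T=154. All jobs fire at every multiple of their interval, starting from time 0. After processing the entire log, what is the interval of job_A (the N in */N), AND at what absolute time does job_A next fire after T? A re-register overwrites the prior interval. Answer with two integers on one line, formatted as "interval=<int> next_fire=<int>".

Op 1: register job_A */19 -> active={job_A:*/19}
Op 2: register job_B */7 -> active={job_A:*/19, job_B:*/7}
Op 3: unregister job_B -> active={job_A:*/19}
Final interval of job_A = 19
Next fire of job_A after T=154: (154//19+1)*19 = 171

Answer: interval=19 next_fire=171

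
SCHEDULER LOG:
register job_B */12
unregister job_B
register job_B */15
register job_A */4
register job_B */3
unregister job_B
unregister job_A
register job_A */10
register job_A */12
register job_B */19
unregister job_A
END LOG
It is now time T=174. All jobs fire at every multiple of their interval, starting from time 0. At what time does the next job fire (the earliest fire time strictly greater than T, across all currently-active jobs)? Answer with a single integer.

Answer: 190

Derivation:
Op 1: register job_B */12 -> active={job_B:*/12}
Op 2: unregister job_B -> active={}
Op 3: register job_B */15 -> active={job_B:*/15}
Op 4: register job_A */4 -> active={job_A:*/4, job_B:*/15}
Op 5: register job_B */3 -> active={job_A:*/4, job_B:*/3}
Op 6: unregister job_B -> active={job_A:*/4}
Op 7: unregister job_A -> active={}
Op 8: register job_A */10 -> active={job_A:*/10}
Op 9: register job_A */12 -> active={job_A:*/12}
Op 10: register job_B */19 -> active={job_A:*/12, job_B:*/19}
Op 11: unregister job_A -> active={job_B:*/19}
  job_B: interval 19, next fire after T=174 is 190
Earliest fire time = 190 (job job_B)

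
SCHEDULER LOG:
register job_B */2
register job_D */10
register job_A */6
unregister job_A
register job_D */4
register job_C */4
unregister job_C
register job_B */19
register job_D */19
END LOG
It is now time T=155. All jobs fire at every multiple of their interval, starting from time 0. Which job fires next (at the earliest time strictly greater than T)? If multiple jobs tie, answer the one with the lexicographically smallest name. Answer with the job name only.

Op 1: register job_B */2 -> active={job_B:*/2}
Op 2: register job_D */10 -> active={job_B:*/2, job_D:*/10}
Op 3: register job_A */6 -> active={job_A:*/6, job_B:*/2, job_D:*/10}
Op 4: unregister job_A -> active={job_B:*/2, job_D:*/10}
Op 5: register job_D */4 -> active={job_B:*/2, job_D:*/4}
Op 6: register job_C */4 -> active={job_B:*/2, job_C:*/4, job_D:*/4}
Op 7: unregister job_C -> active={job_B:*/2, job_D:*/4}
Op 8: register job_B */19 -> active={job_B:*/19, job_D:*/4}
Op 9: register job_D */19 -> active={job_B:*/19, job_D:*/19}
  job_B: interval 19, next fire after T=155 is 171
  job_D: interval 19, next fire after T=155 is 171
Earliest = 171, winner (lex tiebreak) = job_B

Answer: job_B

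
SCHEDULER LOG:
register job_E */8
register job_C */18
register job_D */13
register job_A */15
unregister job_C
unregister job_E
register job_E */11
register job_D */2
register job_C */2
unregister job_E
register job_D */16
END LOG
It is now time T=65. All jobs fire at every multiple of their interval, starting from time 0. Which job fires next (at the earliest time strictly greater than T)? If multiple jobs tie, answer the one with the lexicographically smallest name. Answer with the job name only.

Answer: job_C

Derivation:
Op 1: register job_E */8 -> active={job_E:*/8}
Op 2: register job_C */18 -> active={job_C:*/18, job_E:*/8}
Op 3: register job_D */13 -> active={job_C:*/18, job_D:*/13, job_E:*/8}
Op 4: register job_A */15 -> active={job_A:*/15, job_C:*/18, job_D:*/13, job_E:*/8}
Op 5: unregister job_C -> active={job_A:*/15, job_D:*/13, job_E:*/8}
Op 6: unregister job_E -> active={job_A:*/15, job_D:*/13}
Op 7: register job_E */11 -> active={job_A:*/15, job_D:*/13, job_E:*/11}
Op 8: register job_D */2 -> active={job_A:*/15, job_D:*/2, job_E:*/11}
Op 9: register job_C */2 -> active={job_A:*/15, job_C:*/2, job_D:*/2, job_E:*/11}
Op 10: unregister job_E -> active={job_A:*/15, job_C:*/2, job_D:*/2}
Op 11: register job_D */16 -> active={job_A:*/15, job_C:*/2, job_D:*/16}
  job_A: interval 15, next fire after T=65 is 75
  job_C: interval 2, next fire after T=65 is 66
  job_D: interval 16, next fire after T=65 is 80
Earliest = 66, winner (lex tiebreak) = job_C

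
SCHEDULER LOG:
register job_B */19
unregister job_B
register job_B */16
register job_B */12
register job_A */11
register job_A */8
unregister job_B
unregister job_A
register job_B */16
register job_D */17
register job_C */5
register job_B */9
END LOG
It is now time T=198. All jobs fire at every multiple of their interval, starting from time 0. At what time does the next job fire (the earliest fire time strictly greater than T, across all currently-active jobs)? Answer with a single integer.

Answer: 200

Derivation:
Op 1: register job_B */19 -> active={job_B:*/19}
Op 2: unregister job_B -> active={}
Op 3: register job_B */16 -> active={job_B:*/16}
Op 4: register job_B */12 -> active={job_B:*/12}
Op 5: register job_A */11 -> active={job_A:*/11, job_B:*/12}
Op 6: register job_A */8 -> active={job_A:*/8, job_B:*/12}
Op 7: unregister job_B -> active={job_A:*/8}
Op 8: unregister job_A -> active={}
Op 9: register job_B */16 -> active={job_B:*/16}
Op 10: register job_D */17 -> active={job_B:*/16, job_D:*/17}
Op 11: register job_C */5 -> active={job_B:*/16, job_C:*/5, job_D:*/17}
Op 12: register job_B */9 -> active={job_B:*/9, job_C:*/5, job_D:*/17}
  job_B: interval 9, next fire after T=198 is 207
  job_C: interval 5, next fire after T=198 is 200
  job_D: interval 17, next fire after T=198 is 204
Earliest fire time = 200 (job job_C)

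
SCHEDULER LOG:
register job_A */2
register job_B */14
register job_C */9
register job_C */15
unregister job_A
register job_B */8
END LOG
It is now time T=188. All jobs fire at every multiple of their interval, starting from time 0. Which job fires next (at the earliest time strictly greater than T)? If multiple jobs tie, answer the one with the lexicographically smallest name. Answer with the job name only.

Answer: job_B

Derivation:
Op 1: register job_A */2 -> active={job_A:*/2}
Op 2: register job_B */14 -> active={job_A:*/2, job_B:*/14}
Op 3: register job_C */9 -> active={job_A:*/2, job_B:*/14, job_C:*/9}
Op 4: register job_C */15 -> active={job_A:*/2, job_B:*/14, job_C:*/15}
Op 5: unregister job_A -> active={job_B:*/14, job_C:*/15}
Op 6: register job_B */8 -> active={job_B:*/8, job_C:*/15}
  job_B: interval 8, next fire after T=188 is 192
  job_C: interval 15, next fire after T=188 is 195
Earliest = 192, winner (lex tiebreak) = job_B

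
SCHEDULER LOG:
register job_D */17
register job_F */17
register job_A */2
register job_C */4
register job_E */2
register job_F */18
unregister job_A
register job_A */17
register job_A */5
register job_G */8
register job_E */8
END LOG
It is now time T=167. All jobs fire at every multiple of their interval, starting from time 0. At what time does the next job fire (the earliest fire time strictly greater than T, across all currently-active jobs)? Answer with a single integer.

Answer: 168

Derivation:
Op 1: register job_D */17 -> active={job_D:*/17}
Op 2: register job_F */17 -> active={job_D:*/17, job_F:*/17}
Op 3: register job_A */2 -> active={job_A:*/2, job_D:*/17, job_F:*/17}
Op 4: register job_C */4 -> active={job_A:*/2, job_C:*/4, job_D:*/17, job_F:*/17}
Op 5: register job_E */2 -> active={job_A:*/2, job_C:*/4, job_D:*/17, job_E:*/2, job_F:*/17}
Op 6: register job_F */18 -> active={job_A:*/2, job_C:*/4, job_D:*/17, job_E:*/2, job_F:*/18}
Op 7: unregister job_A -> active={job_C:*/4, job_D:*/17, job_E:*/2, job_F:*/18}
Op 8: register job_A */17 -> active={job_A:*/17, job_C:*/4, job_D:*/17, job_E:*/2, job_F:*/18}
Op 9: register job_A */5 -> active={job_A:*/5, job_C:*/4, job_D:*/17, job_E:*/2, job_F:*/18}
Op 10: register job_G */8 -> active={job_A:*/5, job_C:*/4, job_D:*/17, job_E:*/2, job_F:*/18, job_G:*/8}
Op 11: register job_E */8 -> active={job_A:*/5, job_C:*/4, job_D:*/17, job_E:*/8, job_F:*/18, job_G:*/8}
  job_A: interval 5, next fire after T=167 is 170
  job_C: interval 4, next fire after T=167 is 168
  job_D: interval 17, next fire after T=167 is 170
  job_E: interval 8, next fire after T=167 is 168
  job_F: interval 18, next fire after T=167 is 180
  job_G: interval 8, next fire after T=167 is 168
Earliest fire time = 168 (job job_C)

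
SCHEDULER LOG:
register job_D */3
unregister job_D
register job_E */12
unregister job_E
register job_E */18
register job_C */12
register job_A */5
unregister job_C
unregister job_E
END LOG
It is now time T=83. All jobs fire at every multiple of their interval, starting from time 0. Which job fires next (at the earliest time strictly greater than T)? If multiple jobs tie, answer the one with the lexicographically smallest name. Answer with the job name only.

Answer: job_A

Derivation:
Op 1: register job_D */3 -> active={job_D:*/3}
Op 2: unregister job_D -> active={}
Op 3: register job_E */12 -> active={job_E:*/12}
Op 4: unregister job_E -> active={}
Op 5: register job_E */18 -> active={job_E:*/18}
Op 6: register job_C */12 -> active={job_C:*/12, job_E:*/18}
Op 7: register job_A */5 -> active={job_A:*/5, job_C:*/12, job_E:*/18}
Op 8: unregister job_C -> active={job_A:*/5, job_E:*/18}
Op 9: unregister job_E -> active={job_A:*/5}
  job_A: interval 5, next fire after T=83 is 85
Earliest = 85, winner (lex tiebreak) = job_A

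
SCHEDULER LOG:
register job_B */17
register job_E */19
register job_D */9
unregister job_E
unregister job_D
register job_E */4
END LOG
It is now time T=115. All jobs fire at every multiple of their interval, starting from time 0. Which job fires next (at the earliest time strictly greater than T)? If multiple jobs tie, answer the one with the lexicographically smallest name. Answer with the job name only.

Answer: job_E

Derivation:
Op 1: register job_B */17 -> active={job_B:*/17}
Op 2: register job_E */19 -> active={job_B:*/17, job_E:*/19}
Op 3: register job_D */9 -> active={job_B:*/17, job_D:*/9, job_E:*/19}
Op 4: unregister job_E -> active={job_B:*/17, job_D:*/9}
Op 5: unregister job_D -> active={job_B:*/17}
Op 6: register job_E */4 -> active={job_B:*/17, job_E:*/4}
  job_B: interval 17, next fire after T=115 is 119
  job_E: interval 4, next fire after T=115 is 116
Earliest = 116, winner (lex tiebreak) = job_E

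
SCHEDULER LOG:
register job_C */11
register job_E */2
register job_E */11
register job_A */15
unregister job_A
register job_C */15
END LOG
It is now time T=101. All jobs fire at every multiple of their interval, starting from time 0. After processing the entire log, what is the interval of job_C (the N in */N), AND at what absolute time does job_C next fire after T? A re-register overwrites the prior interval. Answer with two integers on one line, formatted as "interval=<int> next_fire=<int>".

Answer: interval=15 next_fire=105

Derivation:
Op 1: register job_C */11 -> active={job_C:*/11}
Op 2: register job_E */2 -> active={job_C:*/11, job_E:*/2}
Op 3: register job_E */11 -> active={job_C:*/11, job_E:*/11}
Op 4: register job_A */15 -> active={job_A:*/15, job_C:*/11, job_E:*/11}
Op 5: unregister job_A -> active={job_C:*/11, job_E:*/11}
Op 6: register job_C */15 -> active={job_C:*/15, job_E:*/11}
Final interval of job_C = 15
Next fire of job_C after T=101: (101//15+1)*15 = 105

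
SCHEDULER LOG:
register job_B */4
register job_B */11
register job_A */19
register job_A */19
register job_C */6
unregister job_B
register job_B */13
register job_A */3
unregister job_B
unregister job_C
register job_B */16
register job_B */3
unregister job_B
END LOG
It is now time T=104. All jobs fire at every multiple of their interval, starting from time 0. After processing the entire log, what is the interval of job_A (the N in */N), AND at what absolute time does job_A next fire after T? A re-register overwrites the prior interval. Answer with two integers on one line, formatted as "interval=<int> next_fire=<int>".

Answer: interval=3 next_fire=105

Derivation:
Op 1: register job_B */4 -> active={job_B:*/4}
Op 2: register job_B */11 -> active={job_B:*/11}
Op 3: register job_A */19 -> active={job_A:*/19, job_B:*/11}
Op 4: register job_A */19 -> active={job_A:*/19, job_B:*/11}
Op 5: register job_C */6 -> active={job_A:*/19, job_B:*/11, job_C:*/6}
Op 6: unregister job_B -> active={job_A:*/19, job_C:*/6}
Op 7: register job_B */13 -> active={job_A:*/19, job_B:*/13, job_C:*/6}
Op 8: register job_A */3 -> active={job_A:*/3, job_B:*/13, job_C:*/6}
Op 9: unregister job_B -> active={job_A:*/3, job_C:*/6}
Op 10: unregister job_C -> active={job_A:*/3}
Op 11: register job_B */16 -> active={job_A:*/3, job_B:*/16}
Op 12: register job_B */3 -> active={job_A:*/3, job_B:*/3}
Op 13: unregister job_B -> active={job_A:*/3}
Final interval of job_A = 3
Next fire of job_A after T=104: (104//3+1)*3 = 105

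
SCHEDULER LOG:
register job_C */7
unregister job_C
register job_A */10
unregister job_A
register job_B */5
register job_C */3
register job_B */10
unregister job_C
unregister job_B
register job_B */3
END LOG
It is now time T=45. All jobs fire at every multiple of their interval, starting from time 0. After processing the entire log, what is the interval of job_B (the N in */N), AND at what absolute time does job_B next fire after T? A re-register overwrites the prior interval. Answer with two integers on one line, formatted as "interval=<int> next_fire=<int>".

Answer: interval=3 next_fire=48

Derivation:
Op 1: register job_C */7 -> active={job_C:*/7}
Op 2: unregister job_C -> active={}
Op 3: register job_A */10 -> active={job_A:*/10}
Op 4: unregister job_A -> active={}
Op 5: register job_B */5 -> active={job_B:*/5}
Op 6: register job_C */3 -> active={job_B:*/5, job_C:*/3}
Op 7: register job_B */10 -> active={job_B:*/10, job_C:*/3}
Op 8: unregister job_C -> active={job_B:*/10}
Op 9: unregister job_B -> active={}
Op 10: register job_B */3 -> active={job_B:*/3}
Final interval of job_B = 3
Next fire of job_B after T=45: (45//3+1)*3 = 48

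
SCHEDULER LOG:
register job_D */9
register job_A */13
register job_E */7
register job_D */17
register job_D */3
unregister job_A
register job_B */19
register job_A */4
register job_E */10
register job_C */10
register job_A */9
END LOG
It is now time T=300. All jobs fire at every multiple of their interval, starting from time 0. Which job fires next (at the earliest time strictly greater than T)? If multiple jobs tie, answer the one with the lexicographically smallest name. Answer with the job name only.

Op 1: register job_D */9 -> active={job_D:*/9}
Op 2: register job_A */13 -> active={job_A:*/13, job_D:*/9}
Op 3: register job_E */7 -> active={job_A:*/13, job_D:*/9, job_E:*/7}
Op 4: register job_D */17 -> active={job_A:*/13, job_D:*/17, job_E:*/7}
Op 5: register job_D */3 -> active={job_A:*/13, job_D:*/3, job_E:*/7}
Op 6: unregister job_A -> active={job_D:*/3, job_E:*/7}
Op 7: register job_B */19 -> active={job_B:*/19, job_D:*/3, job_E:*/7}
Op 8: register job_A */4 -> active={job_A:*/4, job_B:*/19, job_D:*/3, job_E:*/7}
Op 9: register job_E */10 -> active={job_A:*/4, job_B:*/19, job_D:*/3, job_E:*/10}
Op 10: register job_C */10 -> active={job_A:*/4, job_B:*/19, job_C:*/10, job_D:*/3, job_E:*/10}
Op 11: register job_A */9 -> active={job_A:*/9, job_B:*/19, job_C:*/10, job_D:*/3, job_E:*/10}
  job_A: interval 9, next fire after T=300 is 306
  job_B: interval 19, next fire after T=300 is 304
  job_C: interval 10, next fire after T=300 is 310
  job_D: interval 3, next fire after T=300 is 303
  job_E: interval 10, next fire after T=300 is 310
Earliest = 303, winner (lex tiebreak) = job_D

Answer: job_D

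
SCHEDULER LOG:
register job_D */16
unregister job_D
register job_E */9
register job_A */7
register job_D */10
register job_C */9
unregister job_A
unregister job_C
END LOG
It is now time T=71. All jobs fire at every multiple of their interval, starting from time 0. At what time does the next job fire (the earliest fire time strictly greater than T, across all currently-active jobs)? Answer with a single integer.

Op 1: register job_D */16 -> active={job_D:*/16}
Op 2: unregister job_D -> active={}
Op 3: register job_E */9 -> active={job_E:*/9}
Op 4: register job_A */7 -> active={job_A:*/7, job_E:*/9}
Op 5: register job_D */10 -> active={job_A:*/7, job_D:*/10, job_E:*/9}
Op 6: register job_C */9 -> active={job_A:*/7, job_C:*/9, job_D:*/10, job_E:*/9}
Op 7: unregister job_A -> active={job_C:*/9, job_D:*/10, job_E:*/9}
Op 8: unregister job_C -> active={job_D:*/10, job_E:*/9}
  job_D: interval 10, next fire after T=71 is 80
  job_E: interval 9, next fire after T=71 is 72
Earliest fire time = 72 (job job_E)

Answer: 72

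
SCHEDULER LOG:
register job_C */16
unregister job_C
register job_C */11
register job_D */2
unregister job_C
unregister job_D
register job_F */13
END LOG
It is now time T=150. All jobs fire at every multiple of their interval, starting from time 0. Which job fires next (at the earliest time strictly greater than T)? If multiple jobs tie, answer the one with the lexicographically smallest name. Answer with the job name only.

Op 1: register job_C */16 -> active={job_C:*/16}
Op 2: unregister job_C -> active={}
Op 3: register job_C */11 -> active={job_C:*/11}
Op 4: register job_D */2 -> active={job_C:*/11, job_D:*/2}
Op 5: unregister job_C -> active={job_D:*/2}
Op 6: unregister job_D -> active={}
Op 7: register job_F */13 -> active={job_F:*/13}
  job_F: interval 13, next fire after T=150 is 156
Earliest = 156, winner (lex tiebreak) = job_F

Answer: job_F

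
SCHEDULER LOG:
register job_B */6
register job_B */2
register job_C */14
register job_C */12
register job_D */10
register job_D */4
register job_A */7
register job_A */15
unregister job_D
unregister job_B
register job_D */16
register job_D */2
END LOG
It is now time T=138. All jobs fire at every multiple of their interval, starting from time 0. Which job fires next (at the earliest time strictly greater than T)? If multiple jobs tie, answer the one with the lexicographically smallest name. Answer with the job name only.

Answer: job_D

Derivation:
Op 1: register job_B */6 -> active={job_B:*/6}
Op 2: register job_B */2 -> active={job_B:*/2}
Op 3: register job_C */14 -> active={job_B:*/2, job_C:*/14}
Op 4: register job_C */12 -> active={job_B:*/2, job_C:*/12}
Op 5: register job_D */10 -> active={job_B:*/2, job_C:*/12, job_D:*/10}
Op 6: register job_D */4 -> active={job_B:*/2, job_C:*/12, job_D:*/4}
Op 7: register job_A */7 -> active={job_A:*/7, job_B:*/2, job_C:*/12, job_D:*/4}
Op 8: register job_A */15 -> active={job_A:*/15, job_B:*/2, job_C:*/12, job_D:*/4}
Op 9: unregister job_D -> active={job_A:*/15, job_B:*/2, job_C:*/12}
Op 10: unregister job_B -> active={job_A:*/15, job_C:*/12}
Op 11: register job_D */16 -> active={job_A:*/15, job_C:*/12, job_D:*/16}
Op 12: register job_D */2 -> active={job_A:*/15, job_C:*/12, job_D:*/2}
  job_A: interval 15, next fire after T=138 is 150
  job_C: interval 12, next fire after T=138 is 144
  job_D: interval 2, next fire after T=138 is 140
Earliest = 140, winner (lex tiebreak) = job_D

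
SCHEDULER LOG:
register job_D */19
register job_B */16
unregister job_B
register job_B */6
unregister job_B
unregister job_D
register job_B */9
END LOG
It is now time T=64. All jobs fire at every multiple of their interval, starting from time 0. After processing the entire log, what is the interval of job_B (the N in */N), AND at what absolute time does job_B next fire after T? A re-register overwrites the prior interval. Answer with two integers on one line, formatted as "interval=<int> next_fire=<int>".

Answer: interval=9 next_fire=72

Derivation:
Op 1: register job_D */19 -> active={job_D:*/19}
Op 2: register job_B */16 -> active={job_B:*/16, job_D:*/19}
Op 3: unregister job_B -> active={job_D:*/19}
Op 4: register job_B */6 -> active={job_B:*/6, job_D:*/19}
Op 5: unregister job_B -> active={job_D:*/19}
Op 6: unregister job_D -> active={}
Op 7: register job_B */9 -> active={job_B:*/9}
Final interval of job_B = 9
Next fire of job_B after T=64: (64//9+1)*9 = 72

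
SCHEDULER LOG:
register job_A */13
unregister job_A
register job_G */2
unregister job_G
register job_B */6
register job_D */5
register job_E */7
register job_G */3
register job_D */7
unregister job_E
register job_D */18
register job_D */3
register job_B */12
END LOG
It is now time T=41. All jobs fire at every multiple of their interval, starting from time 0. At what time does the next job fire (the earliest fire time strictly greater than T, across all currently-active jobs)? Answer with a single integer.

Answer: 42

Derivation:
Op 1: register job_A */13 -> active={job_A:*/13}
Op 2: unregister job_A -> active={}
Op 3: register job_G */2 -> active={job_G:*/2}
Op 4: unregister job_G -> active={}
Op 5: register job_B */6 -> active={job_B:*/6}
Op 6: register job_D */5 -> active={job_B:*/6, job_D:*/5}
Op 7: register job_E */7 -> active={job_B:*/6, job_D:*/5, job_E:*/7}
Op 8: register job_G */3 -> active={job_B:*/6, job_D:*/5, job_E:*/7, job_G:*/3}
Op 9: register job_D */7 -> active={job_B:*/6, job_D:*/7, job_E:*/7, job_G:*/3}
Op 10: unregister job_E -> active={job_B:*/6, job_D:*/7, job_G:*/3}
Op 11: register job_D */18 -> active={job_B:*/6, job_D:*/18, job_G:*/3}
Op 12: register job_D */3 -> active={job_B:*/6, job_D:*/3, job_G:*/3}
Op 13: register job_B */12 -> active={job_B:*/12, job_D:*/3, job_G:*/3}
  job_B: interval 12, next fire after T=41 is 48
  job_D: interval 3, next fire after T=41 is 42
  job_G: interval 3, next fire after T=41 is 42
Earliest fire time = 42 (job job_D)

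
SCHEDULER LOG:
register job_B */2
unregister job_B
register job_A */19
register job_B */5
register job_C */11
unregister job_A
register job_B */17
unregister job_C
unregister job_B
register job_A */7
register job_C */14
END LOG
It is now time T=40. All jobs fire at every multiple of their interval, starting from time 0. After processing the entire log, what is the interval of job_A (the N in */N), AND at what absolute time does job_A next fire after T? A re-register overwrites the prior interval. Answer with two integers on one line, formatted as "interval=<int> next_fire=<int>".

Answer: interval=7 next_fire=42

Derivation:
Op 1: register job_B */2 -> active={job_B:*/2}
Op 2: unregister job_B -> active={}
Op 3: register job_A */19 -> active={job_A:*/19}
Op 4: register job_B */5 -> active={job_A:*/19, job_B:*/5}
Op 5: register job_C */11 -> active={job_A:*/19, job_B:*/5, job_C:*/11}
Op 6: unregister job_A -> active={job_B:*/5, job_C:*/11}
Op 7: register job_B */17 -> active={job_B:*/17, job_C:*/11}
Op 8: unregister job_C -> active={job_B:*/17}
Op 9: unregister job_B -> active={}
Op 10: register job_A */7 -> active={job_A:*/7}
Op 11: register job_C */14 -> active={job_A:*/7, job_C:*/14}
Final interval of job_A = 7
Next fire of job_A after T=40: (40//7+1)*7 = 42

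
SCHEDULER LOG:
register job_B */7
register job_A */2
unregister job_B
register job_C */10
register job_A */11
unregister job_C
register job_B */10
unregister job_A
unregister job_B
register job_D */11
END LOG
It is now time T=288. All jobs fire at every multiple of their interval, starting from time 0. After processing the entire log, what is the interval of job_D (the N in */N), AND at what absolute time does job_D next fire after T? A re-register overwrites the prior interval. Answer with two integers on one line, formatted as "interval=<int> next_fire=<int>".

Op 1: register job_B */7 -> active={job_B:*/7}
Op 2: register job_A */2 -> active={job_A:*/2, job_B:*/7}
Op 3: unregister job_B -> active={job_A:*/2}
Op 4: register job_C */10 -> active={job_A:*/2, job_C:*/10}
Op 5: register job_A */11 -> active={job_A:*/11, job_C:*/10}
Op 6: unregister job_C -> active={job_A:*/11}
Op 7: register job_B */10 -> active={job_A:*/11, job_B:*/10}
Op 8: unregister job_A -> active={job_B:*/10}
Op 9: unregister job_B -> active={}
Op 10: register job_D */11 -> active={job_D:*/11}
Final interval of job_D = 11
Next fire of job_D after T=288: (288//11+1)*11 = 297

Answer: interval=11 next_fire=297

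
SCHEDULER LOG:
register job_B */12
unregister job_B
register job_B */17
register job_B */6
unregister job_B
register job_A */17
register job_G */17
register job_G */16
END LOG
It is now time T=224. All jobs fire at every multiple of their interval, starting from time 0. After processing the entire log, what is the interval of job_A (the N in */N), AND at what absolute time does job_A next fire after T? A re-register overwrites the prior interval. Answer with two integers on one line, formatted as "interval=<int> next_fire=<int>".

Op 1: register job_B */12 -> active={job_B:*/12}
Op 2: unregister job_B -> active={}
Op 3: register job_B */17 -> active={job_B:*/17}
Op 4: register job_B */6 -> active={job_B:*/6}
Op 5: unregister job_B -> active={}
Op 6: register job_A */17 -> active={job_A:*/17}
Op 7: register job_G */17 -> active={job_A:*/17, job_G:*/17}
Op 8: register job_G */16 -> active={job_A:*/17, job_G:*/16}
Final interval of job_A = 17
Next fire of job_A after T=224: (224//17+1)*17 = 238

Answer: interval=17 next_fire=238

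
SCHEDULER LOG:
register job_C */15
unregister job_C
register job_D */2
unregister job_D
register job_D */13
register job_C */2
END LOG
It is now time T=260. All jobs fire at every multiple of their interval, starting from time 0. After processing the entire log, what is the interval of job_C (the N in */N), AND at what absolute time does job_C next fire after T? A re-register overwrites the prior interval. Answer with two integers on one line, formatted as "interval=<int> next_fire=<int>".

Answer: interval=2 next_fire=262

Derivation:
Op 1: register job_C */15 -> active={job_C:*/15}
Op 2: unregister job_C -> active={}
Op 3: register job_D */2 -> active={job_D:*/2}
Op 4: unregister job_D -> active={}
Op 5: register job_D */13 -> active={job_D:*/13}
Op 6: register job_C */2 -> active={job_C:*/2, job_D:*/13}
Final interval of job_C = 2
Next fire of job_C after T=260: (260//2+1)*2 = 262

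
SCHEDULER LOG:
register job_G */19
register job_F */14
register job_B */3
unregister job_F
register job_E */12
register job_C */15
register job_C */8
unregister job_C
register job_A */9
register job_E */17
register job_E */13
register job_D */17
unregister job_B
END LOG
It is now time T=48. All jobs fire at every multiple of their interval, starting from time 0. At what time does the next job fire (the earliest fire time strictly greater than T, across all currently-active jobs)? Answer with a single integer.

Answer: 51

Derivation:
Op 1: register job_G */19 -> active={job_G:*/19}
Op 2: register job_F */14 -> active={job_F:*/14, job_G:*/19}
Op 3: register job_B */3 -> active={job_B:*/3, job_F:*/14, job_G:*/19}
Op 4: unregister job_F -> active={job_B:*/3, job_G:*/19}
Op 5: register job_E */12 -> active={job_B:*/3, job_E:*/12, job_G:*/19}
Op 6: register job_C */15 -> active={job_B:*/3, job_C:*/15, job_E:*/12, job_G:*/19}
Op 7: register job_C */8 -> active={job_B:*/3, job_C:*/8, job_E:*/12, job_G:*/19}
Op 8: unregister job_C -> active={job_B:*/3, job_E:*/12, job_G:*/19}
Op 9: register job_A */9 -> active={job_A:*/9, job_B:*/3, job_E:*/12, job_G:*/19}
Op 10: register job_E */17 -> active={job_A:*/9, job_B:*/3, job_E:*/17, job_G:*/19}
Op 11: register job_E */13 -> active={job_A:*/9, job_B:*/3, job_E:*/13, job_G:*/19}
Op 12: register job_D */17 -> active={job_A:*/9, job_B:*/3, job_D:*/17, job_E:*/13, job_G:*/19}
Op 13: unregister job_B -> active={job_A:*/9, job_D:*/17, job_E:*/13, job_G:*/19}
  job_A: interval 9, next fire after T=48 is 54
  job_D: interval 17, next fire after T=48 is 51
  job_E: interval 13, next fire after T=48 is 52
  job_G: interval 19, next fire after T=48 is 57
Earliest fire time = 51 (job job_D)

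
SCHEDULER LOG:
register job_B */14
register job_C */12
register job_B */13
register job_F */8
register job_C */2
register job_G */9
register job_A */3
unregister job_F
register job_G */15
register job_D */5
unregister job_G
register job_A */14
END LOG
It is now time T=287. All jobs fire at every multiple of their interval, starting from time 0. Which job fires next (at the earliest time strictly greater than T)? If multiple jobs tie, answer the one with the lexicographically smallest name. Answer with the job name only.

Op 1: register job_B */14 -> active={job_B:*/14}
Op 2: register job_C */12 -> active={job_B:*/14, job_C:*/12}
Op 3: register job_B */13 -> active={job_B:*/13, job_C:*/12}
Op 4: register job_F */8 -> active={job_B:*/13, job_C:*/12, job_F:*/8}
Op 5: register job_C */2 -> active={job_B:*/13, job_C:*/2, job_F:*/8}
Op 6: register job_G */9 -> active={job_B:*/13, job_C:*/2, job_F:*/8, job_G:*/9}
Op 7: register job_A */3 -> active={job_A:*/3, job_B:*/13, job_C:*/2, job_F:*/8, job_G:*/9}
Op 8: unregister job_F -> active={job_A:*/3, job_B:*/13, job_C:*/2, job_G:*/9}
Op 9: register job_G */15 -> active={job_A:*/3, job_B:*/13, job_C:*/2, job_G:*/15}
Op 10: register job_D */5 -> active={job_A:*/3, job_B:*/13, job_C:*/2, job_D:*/5, job_G:*/15}
Op 11: unregister job_G -> active={job_A:*/3, job_B:*/13, job_C:*/2, job_D:*/5}
Op 12: register job_A */14 -> active={job_A:*/14, job_B:*/13, job_C:*/2, job_D:*/5}
  job_A: interval 14, next fire after T=287 is 294
  job_B: interval 13, next fire after T=287 is 299
  job_C: interval 2, next fire after T=287 is 288
  job_D: interval 5, next fire after T=287 is 290
Earliest = 288, winner (lex tiebreak) = job_C

Answer: job_C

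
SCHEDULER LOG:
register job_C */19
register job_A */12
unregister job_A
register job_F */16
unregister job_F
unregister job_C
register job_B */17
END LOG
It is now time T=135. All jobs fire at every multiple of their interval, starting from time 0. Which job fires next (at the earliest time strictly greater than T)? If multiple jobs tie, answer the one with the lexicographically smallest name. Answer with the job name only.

Op 1: register job_C */19 -> active={job_C:*/19}
Op 2: register job_A */12 -> active={job_A:*/12, job_C:*/19}
Op 3: unregister job_A -> active={job_C:*/19}
Op 4: register job_F */16 -> active={job_C:*/19, job_F:*/16}
Op 5: unregister job_F -> active={job_C:*/19}
Op 6: unregister job_C -> active={}
Op 7: register job_B */17 -> active={job_B:*/17}
  job_B: interval 17, next fire after T=135 is 136
Earliest = 136, winner (lex tiebreak) = job_B

Answer: job_B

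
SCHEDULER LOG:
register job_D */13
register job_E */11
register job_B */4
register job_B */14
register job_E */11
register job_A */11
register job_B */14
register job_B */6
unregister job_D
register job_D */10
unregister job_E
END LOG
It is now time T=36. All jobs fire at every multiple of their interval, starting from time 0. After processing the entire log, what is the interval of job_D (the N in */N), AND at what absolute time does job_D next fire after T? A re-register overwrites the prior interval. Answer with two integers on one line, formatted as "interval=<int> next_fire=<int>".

Answer: interval=10 next_fire=40

Derivation:
Op 1: register job_D */13 -> active={job_D:*/13}
Op 2: register job_E */11 -> active={job_D:*/13, job_E:*/11}
Op 3: register job_B */4 -> active={job_B:*/4, job_D:*/13, job_E:*/11}
Op 4: register job_B */14 -> active={job_B:*/14, job_D:*/13, job_E:*/11}
Op 5: register job_E */11 -> active={job_B:*/14, job_D:*/13, job_E:*/11}
Op 6: register job_A */11 -> active={job_A:*/11, job_B:*/14, job_D:*/13, job_E:*/11}
Op 7: register job_B */14 -> active={job_A:*/11, job_B:*/14, job_D:*/13, job_E:*/11}
Op 8: register job_B */6 -> active={job_A:*/11, job_B:*/6, job_D:*/13, job_E:*/11}
Op 9: unregister job_D -> active={job_A:*/11, job_B:*/6, job_E:*/11}
Op 10: register job_D */10 -> active={job_A:*/11, job_B:*/6, job_D:*/10, job_E:*/11}
Op 11: unregister job_E -> active={job_A:*/11, job_B:*/6, job_D:*/10}
Final interval of job_D = 10
Next fire of job_D after T=36: (36//10+1)*10 = 40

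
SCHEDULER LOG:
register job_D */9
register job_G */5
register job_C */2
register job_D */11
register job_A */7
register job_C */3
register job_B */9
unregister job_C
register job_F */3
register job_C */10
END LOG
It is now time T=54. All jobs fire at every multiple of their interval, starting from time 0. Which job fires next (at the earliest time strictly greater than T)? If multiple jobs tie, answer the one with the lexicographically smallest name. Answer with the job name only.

Answer: job_D

Derivation:
Op 1: register job_D */9 -> active={job_D:*/9}
Op 2: register job_G */5 -> active={job_D:*/9, job_G:*/5}
Op 3: register job_C */2 -> active={job_C:*/2, job_D:*/9, job_G:*/5}
Op 4: register job_D */11 -> active={job_C:*/2, job_D:*/11, job_G:*/5}
Op 5: register job_A */7 -> active={job_A:*/7, job_C:*/2, job_D:*/11, job_G:*/5}
Op 6: register job_C */3 -> active={job_A:*/7, job_C:*/3, job_D:*/11, job_G:*/5}
Op 7: register job_B */9 -> active={job_A:*/7, job_B:*/9, job_C:*/3, job_D:*/11, job_G:*/5}
Op 8: unregister job_C -> active={job_A:*/7, job_B:*/9, job_D:*/11, job_G:*/5}
Op 9: register job_F */3 -> active={job_A:*/7, job_B:*/9, job_D:*/11, job_F:*/3, job_G:*/5}
Op 10: register job_C */10 -> active={job_A:*/7, job_B:*/9, job_C:*/10, job_D:*/11, job_F:*/3, job_G:*/5}
  job_A: interval 7, next fire after T=54 is 56
  job_B: interval 9, next fire after T=54 is 63
  job_C: interval 10, next fire after T=54 is 60
  job_D: interval 11, next fire after T=54 is 55
  job_F: interval 3, next fire after T=54 is 57
  job_G: interval 5, next fire after T=54 is 55
Earliest = 55, winner (lex tiebreak) = job_D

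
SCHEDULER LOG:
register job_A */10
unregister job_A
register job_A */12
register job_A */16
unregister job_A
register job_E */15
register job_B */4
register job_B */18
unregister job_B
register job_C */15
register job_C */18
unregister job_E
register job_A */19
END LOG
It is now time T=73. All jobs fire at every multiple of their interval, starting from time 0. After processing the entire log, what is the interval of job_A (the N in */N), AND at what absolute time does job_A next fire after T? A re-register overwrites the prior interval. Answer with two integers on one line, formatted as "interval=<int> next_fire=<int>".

Answer: interval=19 next_fire=76

Derivation:
Op 1: register job_A */10 -> active={job_A:*/10}
Op 2: unregister job_A -> active={}
Op 3: register job_A */12 -> active={job_A:*/12}
Op 4: register job_A */16 -> active={job_A:*/16}
Op 5: unregister job_A -> active={}
Op 6: register job_E */15 -> active={job_E:*/15}
Op 7: register job_B */4 -> active={job_B:*/4, job_E:*/15}
Op 8: register job_B */18 -> active={job_B:*/18, job_E:*/15}
Op 9: unregister job_B -> active={job_E:*/15}
Op 10: register job_C */15 -> active={job_C:*/15, job_E:*/15}
Op 11: register job_C */18 -> active={job_C:*/18, job_E:*/15}
Op 12: unregister job_E -> active={job_C:*/18}
Op 13: register job_A */19 -> active={job_A:*/19, job_C:*/18}
Final interval of job_A = 19
Next fire of job_A after T=73: (73//19+1)*19 = 76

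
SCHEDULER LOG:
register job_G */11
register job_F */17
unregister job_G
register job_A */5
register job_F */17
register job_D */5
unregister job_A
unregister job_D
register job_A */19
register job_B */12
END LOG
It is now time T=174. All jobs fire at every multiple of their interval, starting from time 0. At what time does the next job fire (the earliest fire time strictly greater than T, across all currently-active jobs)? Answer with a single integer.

Op 1: register job_G */11 -> active={job_G:*/11}
Op 2: register job_F */17 -> active={job_F:*/17, job_G:*/11}
Op 3: unregister job_G -> active={job_F:*/17}
Op 4: register job_A */5 -> active={job_A:*/5, job_F:*/17}
Op 5: register job_F */17 -> active={job_A:*/5, job_F:*/17}
Op 6: register job_D */5 -> active={job_A:*/5, job_D:*/5, job_F:*/17}
Op 7: unregister job_A -> active={job_D:*/5, job_F:*/17}
Op 8: unregister job_D -> active={job_F:*/17}
Op 9: register job_A */19 -> active={job_A:*/19, job_F:*/17}
Op 10: register job_B */12 -> active={job_A:*/19, job_B:*/12, job_F:*/17}
  job_A: interval 19, next fire after T=174 is 190
  job_B: interval 12, next fire after T=174 is 180
  job_F: interval 17, next fire after T=174 is 187
Earliest fire time = 180 (job job_B)

Answer: 180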